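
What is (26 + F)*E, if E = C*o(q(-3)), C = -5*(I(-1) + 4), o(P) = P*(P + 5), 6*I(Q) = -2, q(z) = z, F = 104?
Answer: 14300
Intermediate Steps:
I(Q) = -⅓ (I(Q) = (⅙)*(-2) = -⅓)
o(P) = P*(5 + P)
C = -55/3 (C = -5*(-⅓ + 4) = -5*11/3 = -55/3 ≈ -18.333)
E = 110 (E = -(-55)*(5 - 3) = -(-55)*2 = -55/3*(-6) = 110)
(26 + F)*E = (26 + 104)*110 = 130*110 = 14300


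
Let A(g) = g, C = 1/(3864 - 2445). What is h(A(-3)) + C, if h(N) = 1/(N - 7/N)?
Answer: -4255/2838 ≈ -1.4993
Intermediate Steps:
C = 1/1419 ≈ 0.00070472
h(A(-3)) + C = -3/(-7 + (-3)**2) + 1/1419 = -3/(-7 + 9) + 1/1419 = -3/2 + 1/1419 = -4255/2838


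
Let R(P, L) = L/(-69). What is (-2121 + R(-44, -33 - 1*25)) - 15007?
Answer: -1181774/69 ≈ -17127.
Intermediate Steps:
R(P, L) = -L/69 (R(P, L) = L*(-1/69) = -L/69)
(-2121 + R(-44, -33 - 1*25)) - 15007 = (-2121 - (-33 - 1*25)/69) - 15007 = (-2121 - (-33 - 25)/69) - 15007 = (-2121 - 1/69*(-58)) - 15007 = (-2121 + 58/69) - 15007 = -146291/69 - 15007 = -1181774/69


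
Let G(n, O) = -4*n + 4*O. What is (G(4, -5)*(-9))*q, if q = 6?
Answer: 1944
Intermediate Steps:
(G(4, -5)*(-9))*q = ((-4*4 + 4*(-5))*(-9))*6 = ((-16 - 20)*(-9))*6 = -36*(-9)*6 = 324*6 = 1944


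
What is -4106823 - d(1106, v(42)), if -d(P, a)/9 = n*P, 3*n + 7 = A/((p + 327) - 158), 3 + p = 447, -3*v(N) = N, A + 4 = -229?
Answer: -2532493131/613 ≈ -4.1313e+6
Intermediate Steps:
A = -233 (A = -4 - 229 = -233)
v(N) = -N/3
p = 444 (p = -3 + 447 = 444)
n = -1508/613 (n = -7/3 + (-233/((444 + 327) - 158))/3 = -7/3 + (-233/(771 - 158))/3 = -7/3 + (-233/613)/3 = -7/3 + (-233*1/613)/3 = -7/3 + (⅓)*(-233/613) = -7/3 - 233/1839 = -1508/613 ≈ -2.4600)
d(P, a) = 13572*P/613 (d(P, a) = -(-13572)*P/613 = 13572*P/613)
-4106823 - d(1106, v(42)) = -4106823 - 13572*1106/613 = -4106823 - 1*15010632/613 = -4106823 - 15010632/613 = -2532493131/613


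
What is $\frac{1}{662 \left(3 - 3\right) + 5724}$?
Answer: $\frac{1}{5724} \approx 0.0001747$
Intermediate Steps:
$\frac{1}{662 \left(3 - 3\right) + 5724} = \frac{1}{662 \cdot 0 + 5724} = \frac{1}{0 + 5724} = \frac{1}{5724}$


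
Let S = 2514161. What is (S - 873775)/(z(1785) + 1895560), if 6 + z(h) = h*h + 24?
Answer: 1640386/5081803 ≈ 0.32280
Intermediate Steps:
z(h) = 18 + h² (z(h) = -6 + (h*h + 24) = -6 + (h² + 24) = -6 + (24 + h²) = 18 + h²)
(S - 873775)/(z(1785) + 1895560) = (2514161 - 873775)/((18 + 1785²) + 1895560) = 1640386/((18 + 3186225) + 1895560) = 1640386/(3186243 + 1895560) = 1640386/5081803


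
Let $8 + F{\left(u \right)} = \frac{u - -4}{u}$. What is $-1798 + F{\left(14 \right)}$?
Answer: $- \frac{12633}{7} \approx -1804.7$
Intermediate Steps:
$F{\left(u \right)} = -8 + \frac{4 + u}{u}$ ($F{\left(u \right)} = -8 + \frac{u - -4}{u} = -8 + \frac{u + 4}{u} = -8 + \frac{4 + u}{u}$)
$-1798 + F{\left(14 \right)} = -1798 - \left(7 - \frac{4}{14}\right) = -1798 + \left(-7 + 4 \cdot \frac{1}{14}\right) = -1798 + \left(-7 + \frac{2}{7}\right) = -1798 - \frac{47}{7} = - \frac{12633}{7}$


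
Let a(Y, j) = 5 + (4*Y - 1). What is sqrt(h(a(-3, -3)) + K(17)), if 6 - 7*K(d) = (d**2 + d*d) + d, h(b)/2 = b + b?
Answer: I*sqrt(5691)/7 ≈ 10.777*I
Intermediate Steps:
a(Y, j) = 4 + 4*Y (a(Y, j) = 5 + (-1 + 4*Y) = 4 + 4*Y)
h(b) = 4*b (h(b) = 2*(b + b) = 2*(2*b) = 4*b)
K(d) = 6/7 - 2*d**2/7 - d/7 (K(d) = 6/7 - ((d**2 + d*d) + d)/7 = 6/7 - ((d**2 + d**2) + d)/7 = 6/7 - (2*d**2 + d)/7 = 6/7 - (d + 2*d**2)/7 = 6/7 + (-2*d**2/7 - d/7) = 6/7 - 2*d**2/7 - d/7)
sqrt(h(a(-3, -3)) + K(17)) = sqrt(4*(4 + 4*(-3)) + (6/7 - 2/7*17**2 - 1/7*17)) = sqrt(4*(4 - 12) + (6/7 - 2/7*289 - 17/7)) = sqrt(4*(-8) + (6/7 - 578/7 - 17/7)) = sqrt(-32 - 589/7) = sqrt(-813/7) = I*sqrt(5691)/7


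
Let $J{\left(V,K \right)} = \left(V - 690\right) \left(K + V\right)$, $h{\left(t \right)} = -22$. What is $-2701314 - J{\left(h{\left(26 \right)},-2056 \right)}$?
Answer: $-4180850$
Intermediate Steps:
$J{\left(V,K \right)} = \left(-690 + V\right) \left(K + V\right)$
$-2701314 - J{\left(h{\left(26 \right)},-2056 \right)} = -2701314 - \left(\left(-22\right)^{2} - -1418640 - -15180 - -45232\right) = -2701314 - \left(484 + 1418640 + 15180 + 45232\right) = -2701314 - 1479536 = -4180850$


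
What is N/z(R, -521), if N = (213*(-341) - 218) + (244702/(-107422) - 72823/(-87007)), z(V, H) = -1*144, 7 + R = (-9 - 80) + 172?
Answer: 340456429604731/672945548688 ≈ 505.92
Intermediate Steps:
R = 76 (R = -7 + ((-9 - 80) + 172) = -7 + (-89 + 172) = -7 + 83 = 76)
z(V, H) = -144
N = -340456429604731/4673232977 (N = (-72633 - 218) + (244702*(-1/107422) - 72823*(-1/87007)) = -72851 + (-122351/53711 + 72823/87007) = -72851 - 6733997304/4673232977 = -340456429604731/4673232977 ≈ -72853.)
N/z(R, -521) = -340456429604731/4673232977/(-144) = -340456429604731/4673232977*(-1/144) = 340456429604731/672945548688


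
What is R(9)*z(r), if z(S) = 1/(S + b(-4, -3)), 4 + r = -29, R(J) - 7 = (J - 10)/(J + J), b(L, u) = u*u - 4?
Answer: -125/504 ≈ -0.24802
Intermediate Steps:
b(L, u) = -4 + u² (b(L, u) = u² - 4 = -4 + u²)
R(J) = 7 + (-10 + J)/(2*J) (R(J) = 7 + (J - 10)/(J + J) = 7 + (-10 + J)/((2*J)) = 7 + (-10 + J)*(1/(2*J)) = 7 + (-10 + J)/(2*J))
r = -33 (r = -4 - 29 = -33)
z(S) = 1/(5 + S) (z(S) = 1/(S + (-4 + (-3)²)) = 1/(S + (-4 + 9)) = 1/(S + 5) = 1/(5 + S))
R(9)*z(r) = (15/2 - 5/9)/(5 - 33) = (15/2 - 5*⅑)/(-28) = (15/2 - 5/9)*(-1/28) = (125/18)*(-1/28) = -125/504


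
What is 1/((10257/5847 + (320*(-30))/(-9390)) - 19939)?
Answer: -610037/12161833916 ≈ -5.0160e-5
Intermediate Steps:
1/((10257/5847 + (320*(-30))/(-9390)) - 19939) = 1/((10257*(1/5847) - 9600*(-1/9390)) - 19939) = 1/((3419/1949 + 320/313) - 19939) = 1/(1693827/610037 - 19939) = 1/(-12161833916/610037) = -610037/12161833916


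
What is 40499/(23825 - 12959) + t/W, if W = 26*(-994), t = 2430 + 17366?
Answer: 29698315/10029318 ≈ 2.9612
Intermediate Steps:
t = 19796
W = -25844
40499/(23825 - 12959) + t/W = 40499/(23825 - 12959) + 19796/(-25844) = 40499/10866 + 19796*(-1/25844) = 40499*(1/10866) - 707/923 = 40499/10866 - 707/923 = 29698315/10029318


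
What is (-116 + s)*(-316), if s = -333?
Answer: 141884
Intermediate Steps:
(-116 + s)*(-316) = (-116 - 333)*(-316) = -449*(-316) = 141884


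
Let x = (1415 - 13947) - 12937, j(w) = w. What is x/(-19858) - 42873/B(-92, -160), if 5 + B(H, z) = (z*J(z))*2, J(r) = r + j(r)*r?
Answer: 208189534579/161660105690 ≈ 1.2878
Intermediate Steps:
x = -25469 (x = -12532 - 12937 = -25469)
J(r) = r + r**2 (J(r) = r + r*r = r + r**2)
B(H, z) = -5 + 2*z**2*(1 + z) (B(H, z) = -5 + (z*(z*(1 + z)))*2 = -5 + (z**2*(1 + z))*2 = -5 + 2*z**2*(1 + z))
x/(-19858) - 42873/B(-92, -160) = -25469/(-19858) - 42873/(-5 + 2*(-160)**2*(1 - 160)) = -25469*(-1/19858) - 42873/(-5 + 2*25600*(-159)) = 25469/19858 - 42873/(-5 - 8140800) = 25469/19858 - 42873/(-8140805) = 25469/19858 - 42873*(-1/8140805) = 25469/19858 + 42873/8140805 = 208189534579/161660105690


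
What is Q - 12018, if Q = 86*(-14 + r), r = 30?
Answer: -10642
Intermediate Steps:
Q = 1376 (Q = 86*(-14 + 30) = 86*16 = 1376)
Q - 12018 = 1376 - 12018 = -10642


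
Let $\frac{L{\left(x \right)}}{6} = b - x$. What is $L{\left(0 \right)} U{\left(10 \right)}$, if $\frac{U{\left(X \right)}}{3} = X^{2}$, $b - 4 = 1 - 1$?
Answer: $7200$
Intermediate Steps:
$b = 4$ ($b = 4 + \left(1 - 1\right) = 4 + 0 = 4$)
$U{\left(X \right)} = 3 X^{2}$
$L{\left(x \right)} = 24 - 6 x$ ($L{\left(x \right)} = 6 \left(4 - x\right) = 24 - 6 x$)
$L{\left(0 \right)} U{\left(10 \right)} = \left(24 - 0\right) 3 \cdot 10^{2} = \left(24 + 0\right) 3 \cdot 100 = 24 \cdot 300 = 7200$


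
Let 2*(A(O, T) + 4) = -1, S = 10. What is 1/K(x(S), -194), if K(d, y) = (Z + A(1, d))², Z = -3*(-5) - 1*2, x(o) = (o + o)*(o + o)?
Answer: 4/289 ≈ 0.013841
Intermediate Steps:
A(O, T) = -9/2 (A(O, T) = -4 + (½)*(-1) = -4 - ½ = -9/2)
x(o) = 4*o² (x(o) = (2*o)*(2*o) = 4*o²)
Z = 13 (Z = 15 - 2 = 13)
K(d, y) = 289/4 (K(d, y) = (13 - 9/2)² = (17/2)² = 289/4)
1/K(x(S), -194) = 1/(289/4) = 4/289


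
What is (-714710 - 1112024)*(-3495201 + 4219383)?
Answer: -1322887881588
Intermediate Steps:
(-714710 - 1112024)*(-3495201 + 4219383) = -1826734*724182 = -1322887881588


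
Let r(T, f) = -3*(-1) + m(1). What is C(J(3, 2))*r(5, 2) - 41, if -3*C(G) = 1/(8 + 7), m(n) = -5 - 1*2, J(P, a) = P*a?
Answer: -1841/45 ≈ -40.911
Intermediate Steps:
m(n) = -7 (m(n) = -5 - 2 = -7)
r(T, f) = -4 (r(T, f) = -3*(-1) - 7 = 3 - 7 = -4)
C(G) = -1/45 (C(G) = -1/(3*(8 + 7)) = -⅓/15 = -⅓*1/15 = -1/45)
C(J(3, 2))*r(5, 2) - 41 = -1/45*(-4) - 41 = 4/45 - 41 = -1841/45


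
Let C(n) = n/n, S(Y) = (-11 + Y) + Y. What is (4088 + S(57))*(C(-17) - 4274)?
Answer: -17908143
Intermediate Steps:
S(Y) = -11 + 2*Y
C(n) = 1
(4088 + S(57))*(C(-17) - 4274) = (4088 + (-11 + 2*57))*(1 - 4274) = (4088 + (-11 + 114))*(-4273) = (4088 + 103)*(-4273) = 4191*(-4273) = -17908143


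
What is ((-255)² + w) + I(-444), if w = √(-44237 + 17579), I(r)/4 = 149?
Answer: 65621 + 3*I*√2962 ≈ 65621.0 + 163.27*I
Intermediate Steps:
I(r) = 596 (I(r) = 4*149 = 596)
w = 3*I*√2962 (w = √(-26658) = 3*I*√2962 ≈ 163.27*I)
((-255)² + w) + I(-444) = ((-255)² + 3*I*√2962) + 596 = (65025 + 3*I*√2962) + 596 = 65621 + 3*I*√2962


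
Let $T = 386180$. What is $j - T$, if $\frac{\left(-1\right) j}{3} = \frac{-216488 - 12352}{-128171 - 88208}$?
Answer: $- \frac{83561928740}{216379} \approx -3.8618 \cdot 10^{5}$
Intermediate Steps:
$j = - \frac{686520}{216379}$ ($j = - 3 \frac{-216488 - 12352}{-128171 - 88208} = - 3 \left(- \frac{228840}{-216379}\right) = - 3 \left(\left(-228840\right) \left(- \frac{1}{216379}\right)\right) = \left(-3\right) \frac{228840}{216379} = - \frac{686520}{216379} \approx -3.1728$)
$j - T = - \frac{686520}{216379} - 386180 = - \frac{83561928740}{216379}$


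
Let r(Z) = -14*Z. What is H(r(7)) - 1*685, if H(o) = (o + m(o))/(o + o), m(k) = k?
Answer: -684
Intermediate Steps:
H(o) = 1 (H(o) = (o + o)/(o + o) = (2*o)/((2*o)) = (2*o)*(1/(2*o)) = 1)
H(r(7)) - 1*685 = 1 - 1*685 = 1 - 685 = -684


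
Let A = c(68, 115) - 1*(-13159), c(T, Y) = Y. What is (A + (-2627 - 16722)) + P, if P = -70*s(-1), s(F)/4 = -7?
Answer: -4115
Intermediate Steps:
s(F) = -28 (s(F) = 4*(-7) = -28)
P = 1960 (P = -70*(-28) = 1960)
A = 13274 (A = 115 - 1*(-13159) = 115 + 13159 = 13274)
(A + (-2627 - 16722)) + P = (13274 + (-2627 - 16722)) + 1960 = (13274 - 19349) + 1960 = -6075 + 1960 = -4115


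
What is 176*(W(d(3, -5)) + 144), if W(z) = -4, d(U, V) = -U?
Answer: 24640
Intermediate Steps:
176*(W(d(3, -5)) + 144) = 176*(-4 + 144) = 176*140 = 24640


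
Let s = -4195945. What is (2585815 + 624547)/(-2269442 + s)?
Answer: -3210362/6465387 ≈ -0.49655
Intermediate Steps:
(2585815 + 624547)/(-2269442 + s) = (2585815 + 624547)/(-2269442 - 4195945) = 3210362/(-6465387) = 3210362*(-1/6465387) = -3210362/6465387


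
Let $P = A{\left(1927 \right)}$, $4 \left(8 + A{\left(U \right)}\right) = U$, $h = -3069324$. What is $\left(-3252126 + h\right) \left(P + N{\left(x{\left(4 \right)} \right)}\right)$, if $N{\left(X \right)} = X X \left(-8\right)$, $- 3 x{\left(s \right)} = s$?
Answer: $- \frac{17429291225}{6} \approx -2.9049 \cdot 10^{9}$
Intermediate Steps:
$x{\left(s \right)} = - \frac{s}{3}$
$N{\left(X \right)} = - 8 X^{2}$ ($N{\left(X \right)} = X^{2} \left(-8\right) = - 8 X^{2}$)
$A{\left(U \right)} = -8 + \frac{U}{4}$
$P = \frac{1895}{4}$ ($P = -8 + \frac{1}{4} \cdot 1927 = -8 + \frac{1927}{4} = \frac{1895}{4} \approx 473.75$)
$\left(-3252126 + h\right) \left(P + N{\left(x{\left(4 \right)} \right)}\right) = \left(-3252126 - 3069324\right) \left(\frac{1895}{4} - 8 \left(\left(- \frac{1}{3}\right) 4\right)^{2}\right) = - 6321450 \left(\frac{1895}{4} - 8 \left(- \frac{4}{3}\right)^{2}\right) = - 6321450 \left(\frac{1895}{4} - \frac{128}{9}\right) = \left(-6321450\right) \frac{16543}{36} = - \frac{17429291225}{6}$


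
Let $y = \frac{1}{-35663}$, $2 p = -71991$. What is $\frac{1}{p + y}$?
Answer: $- \frac{71326}{2567415035} \approx -2.7781 \cdot 10^{-5}$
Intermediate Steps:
$p = - \frac{71991}{2}$ ($p = \frac{1}{2} \left(-71991\right) = - \frac{71991}{2} \approx -35996.0$)
$y = - \frac{1}{35663} \approx -2.804 \cdot 10^{-5}$
$\frac{1}{p + y} = \frac{1}{- \frac{71991}{2} - \frac{1}{35663}} = \frac{1}{- \frac{2567415035}{71326}} = - \frac{71326}{2567415035}$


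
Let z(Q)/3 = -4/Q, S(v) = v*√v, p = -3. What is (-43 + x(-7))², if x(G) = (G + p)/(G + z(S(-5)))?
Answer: 9*(-1146541*I + 166840*√5)/(-5981*I + 840*√5) ≈ 1730.9 + 17.808*I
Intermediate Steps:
S(v) = v^(3/2)
z(Q) = -12/Q (z(Q) = 3*(-4/Q) = -12/Q)
x(G) = (-3 + G)/(G - 12*I*√5/25) (x(G) = (G - 3)/(G - 12*I*√5/25) = (-3 + G)/(G - 12*I*√5/25))
(-43 + x(-7))² = (-43 + 25*(-3 - 7)/(25*(-7) - 12*I*√5))² = (-43 + 25*(-10)/(-175 - 12*I*√5))² = (-43 - 250/(-175 - 12*I*√5))²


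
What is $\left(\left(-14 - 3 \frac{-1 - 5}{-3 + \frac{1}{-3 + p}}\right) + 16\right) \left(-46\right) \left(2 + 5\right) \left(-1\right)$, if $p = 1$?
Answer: $-1012$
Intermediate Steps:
$\left(\left(-14 - 3 \frac{-1 - 5}{-3 + \frac{1}{-3 + p}}\right) + 16\right) \left(-46\right) \left(2 + 5\right) \left(-1\right) = \left(\left(-14 - 3 \frac{-1 - 5}{-3 + \frac{1}{-3 + 1}}\right) + 16\right) \left(-46\right) \left(2 + 5\right) \left(-1\right) = \left(\left(-14 - 3 \left(- \frac{6}{-3 + \frac{1}{-2}}\right)\right) + 16\right) \left(-46\right) 7 \left(-1\right) = \left(\left(-14 - 3 \left(- \frac{6}{-3 - \frac{1}{2}}\right)\right) + 16\right) \left(-46\right) \left(-7\right) = \left(\left(-14 - 3 \left(- \frac{6}{- \frac{7}{2}}\right)\right) + 16\right) \left(-46\right) \left(-7\right) = \left(\left(-14 - 3 \left(\left(-6\right) \left(- \frac{2}{7}\right)\right)\right) + 16\right) \left(-46\right) \left(-7\right) = \left(\left(-14 - \frac{36}{7}\right) + 16\right) \left(-46\right) \left(-7\right) = \left(- \frac{134}{7} + 16\right) \left(-46\right) \left(-7\right) = \left(- \frac{22}{7}\right) \left(-46\right) \left(-7\right) = \frac{1012}{7} \left(-7\right) = -1012$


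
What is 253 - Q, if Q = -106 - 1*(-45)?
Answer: 314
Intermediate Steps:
Q = -61 (Q = -106 + 45 = -61)
253 - Q = 253 - 1*(-61) = 253 + 61 = 314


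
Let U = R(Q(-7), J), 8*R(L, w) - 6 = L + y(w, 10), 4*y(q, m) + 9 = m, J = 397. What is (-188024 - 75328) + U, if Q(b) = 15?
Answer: -8427179/32 ≈ -2.6335e+5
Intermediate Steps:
y(q, m) = -9/4 + m/4
R(L, w) = 25/32 + L/8 (R(L, w) = ¾ + (L + (-9/4 + (¼)*10))/8 = ¾ + (L + (-9/4 + 5/2))/8 = ¾ + (L + ¼)/8 = ¾ + (¼ + L)/8 = ¾ + (1/32 + L/8) = 25/32 + L/8)
U = 85/32 (U = 25/32 + (⅛)*15 = 25/32 + 15/8 = 85/32 ≈ 2.6563)
(-188024 - 75328) + U = (-188024 - 75328) + 85/32 = -263352 + 85/32 = -8427179/32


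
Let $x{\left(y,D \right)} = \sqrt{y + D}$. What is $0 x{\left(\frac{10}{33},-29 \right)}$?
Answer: $0$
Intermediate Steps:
$x{\left(y,D \right)} = \sqrt{D + y}$
$0 x{\left(\frac{10}{33},-29 \right)} = 0 \sqrt{-29 + \frac{10}{33}} = 0 \sqrt{- \frac{947}{33}} = 0 \frac{i \sqrt{31251}}{33} = 0$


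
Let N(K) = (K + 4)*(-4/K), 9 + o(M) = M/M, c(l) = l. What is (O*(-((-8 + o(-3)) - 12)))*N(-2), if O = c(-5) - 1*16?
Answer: -2352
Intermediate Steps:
o(M) = -8 (o(M) = -9 + M/M = -9 + 1 = -8)
O = -21 (O = -5 - 1*16 = -5 - 16 = -21)
N(K) = -4*(4 + K)/K (N(K) = (4 + K)*(-4/K) = -4*(4 + K)/K)
(O*(-((-8 + o(-3)) - 12)))*N(-2) = (-(-21)*((-8 - 8) - 12))*(-4 - 16/(-2)) = (-(-21)*(-16 - 12))*(-4 - 16*(-½)) = (-(-21)*(-28))*(-4 + 8) = -21*28*4 = -588*4 = -2352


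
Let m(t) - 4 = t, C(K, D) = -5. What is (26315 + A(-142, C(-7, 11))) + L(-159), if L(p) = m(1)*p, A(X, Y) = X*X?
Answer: 45684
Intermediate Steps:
A(X, Y) = X**2
m(t) = 4 + t
L(p) = 5*p (L(p) = (4 + 1)*p = 5*p)
(26315 + A(-142, C(-7, 11))) + L(-159) = (26315 + (-142)**2) + 5*(-159) = (26315 + 20164) - 795 = 46479 - 795 = 45684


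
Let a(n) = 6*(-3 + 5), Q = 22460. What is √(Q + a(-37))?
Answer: 106*√2 ≈ 149.91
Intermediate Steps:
a(n) = 12 (a(n) = 6*2 = 12)
√(Q + a(-37)) = √(22460 + 12) = √22472 = 106*√2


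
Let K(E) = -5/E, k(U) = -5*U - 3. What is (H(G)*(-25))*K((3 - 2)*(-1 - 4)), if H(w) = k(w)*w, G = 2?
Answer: 650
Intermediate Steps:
k(U) = -3 - 5*U
H(w) = w*(-3 - 5*w) (H(w) = (-3 - 5*w)*w = w*(-3 - 5*w))
(H(G)*(-25))*K((3 - 2)*(-1 - 4)) = (-1*2*(3 + 5*2)*(-25))*(-5*1/((-1 - 4)*(3 - 2))) = (-1*2*(3 + 10)*(-25))*(-5/(1*(-5))) = (-1*2*13*(-25))*(-5/(-5)) = (-26*(-25))*(-5*(-⅕)) = 650*1 = 650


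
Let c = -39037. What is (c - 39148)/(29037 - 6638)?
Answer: -78185/22399 ≈ -3.4906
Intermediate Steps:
(c - 39148)/(29037 - 6638) = (-39037 - 39148)/(29037 - 6638) = -78185/22399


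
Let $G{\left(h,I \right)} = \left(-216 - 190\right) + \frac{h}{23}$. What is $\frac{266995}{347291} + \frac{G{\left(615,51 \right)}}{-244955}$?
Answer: $\frac{1507269904568}{1956625338815} \approx 0.77034$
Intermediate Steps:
$G{\left(h,I \right)} = -406 + \frac{h}{23}$ ($G{\left(h,I \right)} = -406 + h \frac{1}{23} = -406 + \frac{h}{23}$)
$\frac{266995}{347291} + \frac{G{\left(615,51 \right)}}{-244955} = \frac{266995}{347291} + \frac{-406 + \frac{1}{23} \cdot 615}{-244955} = 266995 \cdot \frac{1}{347291} + \left(-406 + \frac{615}{23}\right) \left(- \frac{1}{244955}\right) = \frac{266995}{347291} - - \frac{8723}{5633965} = \frac{266995}{347291} + \frac{8723}{5633965} = \frac{1507269904568}{1956625338815}$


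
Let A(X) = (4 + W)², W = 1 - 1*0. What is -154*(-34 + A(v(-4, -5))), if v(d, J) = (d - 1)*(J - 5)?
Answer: 1386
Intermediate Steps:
W = 1 (W = 1 + 0 = 1)
v(d, J) = (-1 + d)*(-5 + J)
A(X) = 25 (A(X) = (4 + 1)² = 5² = 25)
-154*(-34 + A(v(-4, -5))) = -154*(-34 + 25) = -154*(-9) = 1386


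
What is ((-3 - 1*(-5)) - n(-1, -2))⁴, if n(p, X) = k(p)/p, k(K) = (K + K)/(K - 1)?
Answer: 81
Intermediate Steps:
k(K) = 2*K/(-1 + K) (k(K) = (2*K)/(-1 + K) = 2*K/(-1 + K))
n(p, X) = 2/(-1 + p) (n(p, X) = (2*p/(-1 + p))/p = 2/(-1 + p))
((-3 - 1*(-5)) - n(-1, -2))⁴ = ((-3 - 1*(-5)) - 2/(-1 - 1))⁴ = ((-3 + 5) - 2/(-2))⁴ = (2 - 2*(-1)/2)⁴ = (2 - 1*(-1))⁴ = (2 + 1)⁴ = 3⁴ = 81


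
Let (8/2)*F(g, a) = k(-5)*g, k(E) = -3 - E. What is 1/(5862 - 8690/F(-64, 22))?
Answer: 16/98137 ≈ 0.00016304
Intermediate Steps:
F(g, a) = g/2 (F(g, a) = ((-3 - 1*(-5))*g)/4 = ((-3 + 5)*g)/4 = (2*g)/4 = g/2)
1/(5862 - 8690/F(-64, 22)) = 1/(5862 - 8690/((1/2)*(-64))) = 1/(5862 - 8690/(-32)) = 1/(5862 - 8690*(-1/32)) = 1/(5862 + 4345/16) = 1/(98137/16) = 16/98137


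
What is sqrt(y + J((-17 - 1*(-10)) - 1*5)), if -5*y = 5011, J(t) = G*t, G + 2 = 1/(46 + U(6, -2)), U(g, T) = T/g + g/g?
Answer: I*sqrt(1198610)/35 ≈ 31.28*I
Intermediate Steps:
U(g, T) = 1 + T/g (U(g, T) = T/g + 1 = 1 + T/g)
G = -277/140 (G = -2 + 1/(46 + (-2 + 6)/6) = -2 + 1/(46 + (1/6)*4) = -2 + 1/(46 + 2/3) = -2 + 1/(140/3) = -2 + 3/140 = -277/140 ≈ -1.9786)
J(t) = -277*t/140
y = -5011/5 (y = -1/5*5011 = -5011/5 ≈ -1002.2)
sqrt(y + J((-17 - 1*(-10)) - 1*5)) = sqrt(-5011/5 - 277*((-17 - 1*(-10)) - 1*5)/140) = sqrt(-5011/5 - 277*((-17 + 10) - 5)/140) = sqrt(-5011/5 - 277*(-7 - 5)/140) = sqrt(-5011/5 - 277/140*(-12)) = sqrt(-5011/5 + 831/35) = sqrt(-34246/35) = I*sqrt(1198610)/35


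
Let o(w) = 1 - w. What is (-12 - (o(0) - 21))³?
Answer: 512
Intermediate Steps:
(-12 - (o(0) - 21))³ = (-12 - ((1 - 1*0) - 21))³ = (-12 - ((1 + 0) - 21))³ = (-12 - (1 - 21))³ = (-12 - 1*(-20))³ = (-12 + 20)³ = 8³ = 512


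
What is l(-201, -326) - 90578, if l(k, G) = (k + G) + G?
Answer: -91431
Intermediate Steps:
l(k, G) = k + 2*G (l(k, G) = (G + k) + G = k + 2*G)
l(-201, -326) - 90578 = (-201 + 2*(-326)) - 90578 = (-201 - 652) - 90578 = -853 - 90578 = -91431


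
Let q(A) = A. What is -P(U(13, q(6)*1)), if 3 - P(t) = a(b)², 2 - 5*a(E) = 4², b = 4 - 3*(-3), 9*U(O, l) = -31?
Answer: 121/25 ≈ 4.8400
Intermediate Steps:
U(O, l) = -31/9 (U(O, l) = (⅑)*(-31) = -31/9)
b = 13 (b = 4 + 9 = 13)
a(E) = -14/5 (a(E) = ⅖ - ⅕*4² = ⅖ - ⅕*16 = ⅖ - 16/5 = -14/5)
P(t) = -121/25 (P(t) = 3 - (-14/5)² = 3 - 1*196/25 = 3 - 196/25 = -121/25)
-P(U(13, q(6)*1)) = -1*(-121/25) = 121/25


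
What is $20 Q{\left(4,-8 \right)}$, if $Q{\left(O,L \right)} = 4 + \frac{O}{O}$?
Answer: $100$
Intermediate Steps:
$Q{\left(O,L \right)} = 5$ ($Q{\left(O,L \right)} = 4 + 1 = 5$)
$20 Q{\left(4,-8 \right)} = 20 \cdot 5 = 100$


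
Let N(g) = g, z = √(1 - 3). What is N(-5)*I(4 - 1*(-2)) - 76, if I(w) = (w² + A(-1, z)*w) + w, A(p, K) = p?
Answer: -256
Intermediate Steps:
z = I*√2 (z = √(-2) = I*√2 ≈ 1.4142*I)
I(w) = w² (I(w) = (w² - w) + w = w²)
N(-5)*I(4 - 1*(-2)) - 76 = -5*(4 - 1*(-2))² - 76 = -5*(4 + 2)² - 76 = -5*6² - 76 = -5*36 - 76 = -180 - 76 = -256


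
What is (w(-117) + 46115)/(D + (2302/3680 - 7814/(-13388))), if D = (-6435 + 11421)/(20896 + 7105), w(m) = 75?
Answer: 7965169813791200/239225064117 ≈ 33296.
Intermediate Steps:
D = 4986/28001 ≈ 0.17807
(w(-117) + 46115)/(D + (2302/3680 - 7814/(-13388))) = (75 + 46115)/(4986/28001 + (2302/3680 - 7814/(-13388))) = 46190/(4986/28001 + (2302*(1/3680) - 7814*(-1/13388))) = 46190/(4986/28001 + (1151/1840 + 3907/6694)) = 46190/(4986/28001 + 7446837/6158480) = 46190/(239225064117/172443598480) = 46190*(172443598480/239225064117) = 7965169813791200/239225064117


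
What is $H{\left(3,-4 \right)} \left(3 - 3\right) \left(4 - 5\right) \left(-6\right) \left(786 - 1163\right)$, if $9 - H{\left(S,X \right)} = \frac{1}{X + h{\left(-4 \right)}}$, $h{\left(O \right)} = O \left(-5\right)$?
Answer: $0$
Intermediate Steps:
$h{\left(O \right)} = - 5 O$
$H{\left(S,X \right)} = 9 - \frac{1}{20 + X}$ ($H{\left(S,X \right)} = 9 - \frac{1}{X - -20} = 9 - \frac{1}{X + 20} = 9 - \frac{1}{20 + X}$)
$H{\left(3,-4 \right)} \left(3 - 3\right) \left(4 - 5\right) \left(-6\right) \left(786 - 1163\right) = \frac{179 + 9 \left(-4\right)}{20 - 4} \left(3 - 3\right) \left(4 - 5\right) \left(-6\right) \left(786 - 1163\right) = \frac{179 - 36}{16} \cdot 0 \left(-1\right) \left(-6\right) \left(-377\right) = \frac{1}{16} \cdot 143 \cdot 0 \left(-6\right) \left(-377\right) = \frac{143}{16} \cdot 0 \left(-6\right) \left(-377\right) = 0 \left(-6\right) \left(-377\right) = 0 \left(-377\right) = 0$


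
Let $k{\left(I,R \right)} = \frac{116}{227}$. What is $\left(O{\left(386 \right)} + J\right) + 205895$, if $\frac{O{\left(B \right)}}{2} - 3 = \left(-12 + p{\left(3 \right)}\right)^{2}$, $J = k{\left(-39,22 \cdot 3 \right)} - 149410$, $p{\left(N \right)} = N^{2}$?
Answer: $\frac{12827659}{227} \approx 56510.0$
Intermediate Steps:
$k{\left(I,R \right)} = \frac{116}{227}$ ($k{\left(I,R \right)} = 116 \cdot \frac{1}{227} = \frac{116}{227}$)
$J = - \frac{33915954}{227}$ ($J = \frac{116}{227} - 149410 = - \frac{33915954}{227} \approx -1.4941 \cdot 10^{5}$)
$O{\left(B \right)} = 24$ ($O{\left(B \right)} = 6 + 2 \left(-12 + 3^{2}\right)^{2} = 6 + 2 \left(-12 + 9\right)^{2} = 6 + 2 \left(-3\right)^{2} = 6 + 2 \cdot 9 = 6 + 18 = 24$)
$\left(O{\left(386 \right)} + J\right) + 205895 = \left(24 - \frac{33915954}{227}\right) + 205895 = - \frac{33910506}{227} + 205895 = \frac{12827659}{227}$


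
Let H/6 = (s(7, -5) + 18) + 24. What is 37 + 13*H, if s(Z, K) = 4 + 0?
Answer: 3625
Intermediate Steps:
s(Z, K) = 4
H = 276 (H = 6*((4 + 18) + 24) = 6*(22 + 24) = 6*46 = 276)
37 + 13*H = 37 + 13*276 = 37 + 3588 = 3625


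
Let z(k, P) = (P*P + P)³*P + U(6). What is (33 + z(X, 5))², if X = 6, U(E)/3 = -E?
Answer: 18229050225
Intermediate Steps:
U(E) = -3*E (U(E) = 3*(-E) = -3*E)
z(k, P) = -18 + P*(P + P²)³ (z(k, P) = (P*P + P)³*P - 3*6 = (P² + P)³*P - 18 = (P + P²)³*P - 18 = P*(P + P²)³ - 18 = -18 + P*(P + P²)³)
(33 + z(X, 5))² = (33 + (-18 + 5⁴*(1 + 5)³))² = (33 + (-18 + 625*6³))² = (33 + (-18 + 625*216))² = (33 + (-18 + 135000))² = (33 + 134982)² = 135015² = 18229050225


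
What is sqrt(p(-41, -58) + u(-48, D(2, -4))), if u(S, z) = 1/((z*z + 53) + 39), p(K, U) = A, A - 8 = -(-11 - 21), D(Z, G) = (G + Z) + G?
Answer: 3*sqrt(1138)/16 ≈ 6.3252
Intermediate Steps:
D(Z, G) = Z + 2*G
A = 40 (A = 8 - (-11 - 21) = 8 - 1*(-32) = 8 + 32 = 40)
p(K, U) = 40
u(S, z) = 1/(92 + z**2) (u(S, z) = 1/((z**2 + 53) + 39) = 1/((53 + z**2) + 39) = 1/(92 + z**2))
sqrt(p(-41, -58) + u(-48, D(2, -4))) = sqrt(40 + 1/(92 + (2 + 2*(-4))**2)) = sqrt(40 + 1/(92 + (2 - 8)**2)) = sqrt(40 + 1/(92 + (-6)**2)) = sqrt(40 + 1/(92 + 36)) = sqrt(40 + 1/128) = sqrt(5121/128) = 3*sqrt(1138)/16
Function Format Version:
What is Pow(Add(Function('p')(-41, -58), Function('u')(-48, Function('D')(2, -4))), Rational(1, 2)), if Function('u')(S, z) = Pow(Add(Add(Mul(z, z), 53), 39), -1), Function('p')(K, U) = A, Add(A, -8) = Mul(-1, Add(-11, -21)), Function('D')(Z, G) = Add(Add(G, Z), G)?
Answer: Mul(Rational(3, 16), Pow(1138, Rational(1, 2))) ≈ 6.3252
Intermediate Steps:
Function('D')(Z, G) = Add(Z, Mul(2, G))
A = 40 (A = Add(8, Mul(-1, Add(-11, -21))) = Add(8, Mul(-1, -32)) = Add(8, 32) = 40)
Function('p')(K, U) = 40
Function('u')(S, z) = Pow(Add(92, Pow(z, 2)), -1) (Function('u')(S, z) = Pow(Add(Add(Pow(z, 2), 53), 39), -1) = Pow(Add(Add(53, Pow(z, 2)), 39), -1) = Pow(Add(92, Pow(z, 2)), -1))
Pow(Add(Function('p')(-41, -58), Function('u')(-48, Function('D')(2, -4))), Rational(1, 2)) = Pow(Add(40, Pow(Add(92, Pow(Add(2, Mul(2, -4)), 2)), -1)), Rational(1, 2)) = Pow(Add(40, Pow(Add(92, Pow(Add(2, -8), 2)), -1)), Rational(1, 2)) = Pow(Add(40, Pow(Add(92, Pow(-6, 2)), -1)), Rational(1, 2)) = Pow(Add(40, Pow(Add(92, 36), -1)), Rational(1, 2)) = Pow(Add(40, Pow(128, -1)), Rational(1, 2)) = Pow(Add(40, Rational(1, 128)), Rational(1, 2)) = Pow(Rational(5121, 128), Rational(1, 2)) = Mul(Rational(3, 16), Pow(1138, Rational(1, 2)))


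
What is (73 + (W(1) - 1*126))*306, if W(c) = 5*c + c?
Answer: -14382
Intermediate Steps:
W(c) = 6*c
(73 + (W(1) - 1*126))*306 = (73 + (6*1 - 1*126))*306 = (73 + (6 - 126))*306 = (73 - 120)*306 = -47*306 = -14382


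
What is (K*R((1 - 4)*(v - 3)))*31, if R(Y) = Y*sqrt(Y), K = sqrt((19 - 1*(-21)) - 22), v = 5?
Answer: -1116*I*sqrt(3) ≈ -1933.0*I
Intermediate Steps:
K = 3*sqrt(2) (K = sqrt((19 + 21) - 22) = sqrt(40 - 22) = sqrt(18) = 3*sqrt(2) ≈ 4.2426)
R(Y) = Y**(3/2)
(K*R((1 - 4)*(v - 3)))*31 = ((3*sqrt(2))*((1 - 4)*(5 - 3))**(3/2))*31 = ((3*sqrt(2))*(-3*2)**(3/2))*31 = ((3*sqrt(2))*(-6)**(3/2))*31 = ((3*sqrt(2))*(-6*I*sqrt(6)))*31 = -36*I*sqrt(3)*31 = -1116*I*sqrt(3)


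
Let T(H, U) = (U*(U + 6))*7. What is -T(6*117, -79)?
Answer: -40369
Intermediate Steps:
T(H, U) = 7*U*(6 + U) (T(H, U) = (U*(6 + U))*7 = 7*U*(6 + U))
-T(6*117, -79) = -7*(-79)*(6 - 79) = -7*(-79)*(-73) = -1*40369 = -40369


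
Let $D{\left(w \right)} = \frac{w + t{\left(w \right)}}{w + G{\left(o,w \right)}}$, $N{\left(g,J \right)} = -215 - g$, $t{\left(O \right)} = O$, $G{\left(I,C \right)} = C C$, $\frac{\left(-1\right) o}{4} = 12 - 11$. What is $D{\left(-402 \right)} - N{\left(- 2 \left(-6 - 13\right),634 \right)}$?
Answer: $\frac{101451}{401} \approx 253.0$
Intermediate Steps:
$o = -4$ ($o = - 4 \left(12 - 11\right) = \left(-4\right) 1 = -4$)
$G{\left(I,C \right)} = C^{2}$
$D{\left(w \right)} = \frac{2 w}{w + w^{2}}$ ($D{\left(w \right)} = \frac{w + w}{w + w^{2}} = \frac{2 w}{w + w^{2}}$)
$D{\left(-402 \right)} - N{\left(- 2 \left(-6 - 13\right),634 \right)} = \frac{2}{1 - 402} - \left(-215 - - 2 \left(-6 - 13\right)\right) = \frac{2}{-401} - \left(-215 - \left(-2\right) \left(-19\right)\right) = 2 \left(- \frac{1}{401}\right) - \left(-215 - 38\right) = - \frac{2}{401} - \left(-215 - 38\right) = - \frac{2}{401} - -253 = - \frac{2}{401} + 253 = \frac{101451}{401}$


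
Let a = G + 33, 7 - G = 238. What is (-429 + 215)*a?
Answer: 42372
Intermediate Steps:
G = -231 (G = 7 - 1*238 = 7 - 238 = -231)
a = -198 (a = -231 + 33 = -198)
(-429 + 215)*a = (-429 + 215)*(-198) = -214*(-198) = 42372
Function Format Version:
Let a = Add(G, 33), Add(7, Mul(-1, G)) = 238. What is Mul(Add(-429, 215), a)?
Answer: 42372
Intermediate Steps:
G = -231 (G = Add(7, Mul(-1, 238)) = Add(7, -238) = -231)
a = -198 (a = Add(-231, 33) = -198)
Mul(Add(-429, 215), a) = Mul(Add(-429, 215), -198) = Mul(-214, -198) = 42372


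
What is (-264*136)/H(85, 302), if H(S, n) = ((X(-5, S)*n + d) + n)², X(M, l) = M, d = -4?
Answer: -748/30603 ≈ -0.024442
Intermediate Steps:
H(S, n) = (-4 - 4*n)² (H(S, n) = ((-5*n - 4) + n)² = ((-4 - 5*n) + n)² = (-4 - 4*n)²)
(-264*136)/H(85, 302) = (-264*136)/((16*(1 + 302)²)) = -35904/(16*303²) = -35904/(16*91809) = -35904/1468944 = -35904*1/1468944 = -748/30603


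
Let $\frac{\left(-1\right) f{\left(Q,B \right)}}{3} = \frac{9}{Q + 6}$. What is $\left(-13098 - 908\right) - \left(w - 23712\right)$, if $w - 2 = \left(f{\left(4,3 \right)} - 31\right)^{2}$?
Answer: $\frac{856831}{100} \approx 8568.3$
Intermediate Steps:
$f{\left(Q,B \right)} = - \frac{27}{6 + Q}$ ($f{\left(Q,B \right)} = - 3 \frac{9}{Q + 6} = - 3 \frac{9}{6 + Q} = - \frac{27}{6 + Q}$)
$w = \frac{113769}{100}$ ($w = 2 + \left(- \frac{27}{6 + 4} - 31\right)^{2} = 2 + \left(- \frac{27}{10} - 31\right)^{2} = 2 + \left(- \frac{337}{10}\right)^{2} = 2 + \frac{113569}{100} = \frac{113769}{100} \approx 1137.7$)
$\left(-13098 - 908\right) - \left(w - 23712\right) = \left(-13098 - 908\right) - \left(\frac{113769}{100} - 23712\right) = -14006 - - \frac{2257431}{100} = -14006 + \frac{2257431}{100} = \frac{856831}{100}$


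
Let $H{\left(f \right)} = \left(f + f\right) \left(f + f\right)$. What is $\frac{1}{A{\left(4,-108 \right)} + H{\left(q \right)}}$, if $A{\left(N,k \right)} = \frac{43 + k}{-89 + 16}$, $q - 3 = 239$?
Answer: $\frac{73}{17100753} \approx 4.2688 \cdot 10^{-6}$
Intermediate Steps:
$q = 242$ ($q = 3 + 239 = 242$)
$A{\left(N,k \right)} = - \frac{43}{73} - \frac{k}{73}$ ($A{\left(N,k \right)} = \frac{43 + k}{-73} = \left(43 + k\right) \left(- \frac{1}{73}\right) = - \frac{43}{73} - \frac{k}{73}$)
$H{\left(f \right)} = 4 f^{2}$ ($H{\left(f \right)} = 2 f 2 f = 4 f^{2}$)
$\frac{1}{A{\left(4,-108 \right)} + H{\left(q \right)}} = \frac{1}{\left(- \frac{43}{73} - - \frac{108}{73}\right) + 4 \cdot 242^{2}} = \frac{1}{\left(- \frac{43}{73} + \frac{108}{73}\right) + 4 \cdot 58564} = \frac{1}{\frac{65}{73} + 234256} = \frac{1}{\frac{17100753}{73}} = \frac{73}{17100753}$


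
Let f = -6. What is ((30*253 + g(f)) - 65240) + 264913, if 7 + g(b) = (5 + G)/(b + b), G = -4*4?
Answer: 2487083/12 ≈ 2.0726e+5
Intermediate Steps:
G = -16
g(b) = -7 - 11/(2*b) (g(b) = -7 + (5 - 16)/(b + b) = -7 - 11*1/(2*b) = -7 - 11/(2*b))
((30*253 + g(f)) - 65240) + 264913 = ((30*253 + (-7 - 11/2/(-6))) - 65240) + 264913 = ((7590 + (-7 - 11/2*(-⅙))) - 65240) + 264913 = ((7590 + (-7 + 11/12)) - 65240) + 264913 = ((7590 - 73/12) - 65240) + 264913 = (91007/12 - 65240) + 264913 = -691873/12 + 264913 = 2487083/12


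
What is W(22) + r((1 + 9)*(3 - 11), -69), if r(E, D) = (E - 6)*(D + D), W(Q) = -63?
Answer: 11805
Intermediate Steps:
r(E, D) = 2*D*(-6 + E) (r(E, D) = (-6 + E)*(2*D) = 2*D*(-6 + E))
W(22) + r((1 + 9)*(3 - 11), -69) = -63 + 2*(-69)*(-6 + (1 + 9)*(3 - 11)) = -63 + 2*(-69)*(-6 + 10*(-8)) = -63 + 2*(-69)*(-6 - 80) = -63 + 2*(-69)*(-86) = -63 + 11868 = 11805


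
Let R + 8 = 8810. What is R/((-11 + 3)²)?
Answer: 4401/32 ≈ 137.53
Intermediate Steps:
R = 8802 (R = -8 + 8810 = 8802)
R/((-11 + 3)²) = 8802/((-11 + 3)²) = 8802/((-8)²) = 8802/64 = 8802*(1/64) = 4401/32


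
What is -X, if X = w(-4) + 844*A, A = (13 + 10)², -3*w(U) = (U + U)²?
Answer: -1339364/3 ≈ -4.4645e+5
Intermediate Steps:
w(U) = -4*U²/3 (w(U) = -(U + U)²/3 = -4*U²/3)
A = 529 (A = 23² = 529)
X = 1339364/3 (X = -4/3*(-4)² + 844*529 = -4/3*16 + 446476 = -64/3 + 446476 = 1339364/3 ≈ 4.4645e+5)
-X = -1*1339364/3 = -1339364/3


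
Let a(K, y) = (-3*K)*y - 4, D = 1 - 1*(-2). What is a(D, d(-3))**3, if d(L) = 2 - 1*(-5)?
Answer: -300763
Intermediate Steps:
d(L) = 7 (d(L) = 2 + 5 = 7)
D = 3 (D = 1 + 2 = 3)
a(K, y) = -4 - 3*K*y (a(K, y) = -3*K*y - 4 = -4 - 3*K*y)
a(D, d(-3))**3 = (-4 - 3*3*7)**3 = (-4 - 63)**3 = (-67)**3 = -300763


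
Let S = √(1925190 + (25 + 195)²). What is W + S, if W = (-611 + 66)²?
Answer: 297025 + √1973590 ≈ 2.9843e+5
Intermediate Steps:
S = √1973590 (S = √(1925190 + 220²) = √(1925190 + 48400) = √1973590 ≈ 1404.8)
W = 297025 (W = (-545)² = 297025)
W + S = 297025 + √1973590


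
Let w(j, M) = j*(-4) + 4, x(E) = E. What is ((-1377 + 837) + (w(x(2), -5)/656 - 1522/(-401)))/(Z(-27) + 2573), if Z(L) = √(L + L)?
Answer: -90732607269/435382867612 + 105790059*I*√6/435382867612 ≈ -0.2084 + 0.00059518*I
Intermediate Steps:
Z(L) = √2*√L (Z(L) = √(2*L) = √2*√L)
w(j, M) = 4 - 4*j (w(j, M) = -4*j + 4 = 4 - 4*j)
((-1377 + 837) + (w(x(2), -5)/656 - 1522/(-401)))/(Z(-27) + 2573) = ((-1377 + 837) + ((4 - 4*2)/656 - 1522/(-401)))/(√2*√(-27) + 2573) = (-540 + ((4 - 8)*(1/656) - 1522*(-1/401)))/(√2*(3*I*√3) + 2573) = (-540 + (-4*1/656 + 1522/401))/(3*I*√6 + 2573) = (-540 + (-1/164 + 1522/401))/(2573 + 3*I*√6) = (-540 + 249207/65764)/(2573 + 3*I*√6) = -35263353/(65764*(2573 + 3*I*√6))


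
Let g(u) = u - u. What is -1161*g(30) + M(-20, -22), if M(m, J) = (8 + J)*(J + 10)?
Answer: 168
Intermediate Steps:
g(u) = 0
M(m, J) = (8 + J)*(10 + J)
-1161*g(30) + M(-20, -22) = -1161*0 + (80 + (-22)² + 18*(-22)) = 0 + (80 + 484 - 396) = 0 + 168 = 168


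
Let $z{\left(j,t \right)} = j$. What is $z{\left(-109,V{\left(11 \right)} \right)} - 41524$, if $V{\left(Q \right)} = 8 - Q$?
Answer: $-41633$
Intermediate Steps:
$z{\left(-109,V{\left(11 \right)} \right)} - 41524 = -109 - 41524 = -41633$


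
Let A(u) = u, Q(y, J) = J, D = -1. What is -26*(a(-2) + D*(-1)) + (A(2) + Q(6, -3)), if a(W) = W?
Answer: 25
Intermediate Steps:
-26*(a(-2) + D*(-1)) + (A(2) + Q(6, -3)) = -26*(-2 - 1*(-1)) + (2 - 3) = -26*(-2 + 1) - 1 = -26*(-1) - 1 = 26 - 1 = 25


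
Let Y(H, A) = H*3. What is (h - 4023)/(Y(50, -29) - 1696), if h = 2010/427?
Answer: 1715811/660142 ≈ 2.5992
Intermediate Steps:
Y(H, A) = 3*H
h = 2010/427 (h = 2010*(1/427) = 2010/427 ≈ 4.7073)
(h - 4023)/(Y(50, -29) - 1696) = (2010/427 - 4023)/(3*50 - 1696) = -1715811/(427*(150 - 1696)) = -1715811/427/(-1546) = -1715811/427*(-1/1546) = 1715811/660142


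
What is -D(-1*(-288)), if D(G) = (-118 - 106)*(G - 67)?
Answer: 49504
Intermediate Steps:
D(G) = 15008 - 224*G (D(G) = -224*(-67 + G) = 15008 - 224*G)
-D(-1*(-288)) = -(15008 - (-224)*(-288)) = -(15008 - 224*288) = -(15008 - 64512) = -1*(-49504) = 49504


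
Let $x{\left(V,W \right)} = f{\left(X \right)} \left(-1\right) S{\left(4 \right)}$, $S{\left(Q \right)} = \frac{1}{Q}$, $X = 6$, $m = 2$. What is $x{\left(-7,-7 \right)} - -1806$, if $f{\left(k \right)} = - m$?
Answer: $\frac{3613}{2} \approx 1806.5$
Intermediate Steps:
$f{\left(k \right)} = -2$ ($f{\left(k \right)} = \left(-1\right) 2 = -2$)
$x{\left(V,W \right)} = \frac{1}{2}$ ($x{\left(V,W \right)} = \frac{\left(-2\right) \left(-1\right)}{4} = 2 \cdot \frac{1}{4} = \frac{1}{2}$)
$x{\left(-7,-7 \right)} - -1806 = \frac{1}{2} - -1806 = \frac{1}{2} + 1806 = \frac{3613}{2}$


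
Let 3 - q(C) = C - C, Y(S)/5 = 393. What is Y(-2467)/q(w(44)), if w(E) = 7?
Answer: 655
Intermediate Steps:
Y(S) = 1965 (Y(S) = 5*393 = 1965)
q(C) = 3 (q(C) = 3 - (C - C) = 3 - 1*0 = 3 + 0 = 3)
Y(-2467)/q(w(44)) = 1965/3 = 1965*(⅓) = 655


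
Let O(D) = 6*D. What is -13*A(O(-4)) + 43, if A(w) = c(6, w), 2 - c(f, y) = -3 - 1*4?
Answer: -74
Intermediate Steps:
c(f, y) = 9 (c(f, y) = 2 - (-3 - 1*4) = 2 - (-3 - 4) = 2 - 1*(-7) = 2 + 7 = 9)
A(w) = 9
-13*A(O(-4)) + 43 = -13*9 + 43 = -117 + 43 = -74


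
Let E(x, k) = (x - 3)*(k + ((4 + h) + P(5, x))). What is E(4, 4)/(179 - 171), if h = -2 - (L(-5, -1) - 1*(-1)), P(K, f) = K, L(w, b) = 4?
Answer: 3/4 ≈ 0.75000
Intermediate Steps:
h = -7 (h = -2 - (4 - 1*(-1)) = -2 - (4 + 1) = -2 - 1*5 = -2 - 5 = -7)
E(x, k) = (-3 + x)*(2 + k) (E(x, k) = (x - 3)*(k + ((4 - 7) + 5)) = (-3 + x)*(k + (-3 + 5)) = (-3 + x)*(k + 2) = (-3 + x)*(2 + k))
E(4, 4)/(179 - 171) = (-6 - 3*4 + 2*4 + 4*4)/(179 - 171) = (-6 - 12 + 8 + 16)/8 = 6*(1/8) = 3/4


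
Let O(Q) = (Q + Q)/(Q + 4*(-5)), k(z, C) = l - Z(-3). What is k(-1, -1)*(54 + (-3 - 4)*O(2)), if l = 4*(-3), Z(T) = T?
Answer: -500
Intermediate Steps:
l = -12
k(z, C) = -9 (k(z, C) = -12 - 1*(-3) = -12 + 3 = -9)
O(Q) = 2*Q/(-20 + Q) (O(Q) = (2*Q)/(Q - 20) = (2*Q)/(-20 + Q) = 2*Q/(-20 + Q))
k(-1, -1)*(54 + (-3 - 4)*O(2)) = -9*(54 + (-3 - 4)*(2*2/(-20 + 2))) = -9*(54 - 14*2/(-18)) = -9*(54 - 14*2*(-1)/18) = -9*(54 - 7*(-2/9)) = -9*(54 + 14/9) = -9*500/9 = -500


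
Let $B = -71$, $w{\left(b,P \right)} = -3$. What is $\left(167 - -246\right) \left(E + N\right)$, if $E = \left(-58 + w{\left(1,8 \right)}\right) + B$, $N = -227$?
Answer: $-148267$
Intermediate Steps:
$E = -132$ ($E = \left(-58 - 3\right) - 71 = -61 - 71 = -132$)
$\left(167 - -246\right) \left(E + N\right) = \left(167 - -246\right) \left(-132 - 227\right) = \left(167 + 246\right) \left(-359\right) = 413 \left(-359\right) = -148267$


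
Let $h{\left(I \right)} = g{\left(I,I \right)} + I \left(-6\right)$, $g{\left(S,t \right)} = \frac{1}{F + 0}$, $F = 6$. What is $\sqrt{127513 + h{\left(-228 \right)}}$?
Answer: $\frac{\sqrt{4639722}}{6} \approx 359.0$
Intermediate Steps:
$g{\left(S,t \right)} = \frac{1}{6}$ ($g{\left(S,t \right)} = \frac{1}{6 + 0} = \frac{1}{6}$)
$h{\left(I \right)} = \frac{1}{6} - 6 I$ ($h{\left(I \right)} = \frac{1}{6} + I \left(-6\right) = \frac{1}{6} - 6 I$)
$\sqrt{127513 + h{\left(-228 \right)}} = \sqrt{127513 + \left(\frac{1}{6} - -1368\right)} = \sqrt{127513 + \left(\frac{1}{6} + 1368\right)} = \sqrt{127513 + \frac{8209}{6}} = \sqrt{\frac{773287}{6}} = \frac{\sqrt{4639722}}{6}$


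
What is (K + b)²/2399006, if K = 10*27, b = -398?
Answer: 8192/1199503 ≈ 0.0068295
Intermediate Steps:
K = 270
(K + b)²/2399006 = (270 - 398)²/2399006 = (-128)²*(1/2399006) = 16384*(1/2399006) = 8192/1199503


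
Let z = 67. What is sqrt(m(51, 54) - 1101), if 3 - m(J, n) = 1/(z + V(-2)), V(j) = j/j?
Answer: I*sqrt(1269305)/34 ≈ 33.136*I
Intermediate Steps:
V(j) = 1
m(J, n) = 203/68 (m(J, n) = 3 - 1/(67 + 1) = 3 - 1/68 = 203/68)
sqrt(m(51, 54) - 1101) = sqrt(203/68 - 1101) = sqrt(-74665/68) = I*sqrt(1269305)/34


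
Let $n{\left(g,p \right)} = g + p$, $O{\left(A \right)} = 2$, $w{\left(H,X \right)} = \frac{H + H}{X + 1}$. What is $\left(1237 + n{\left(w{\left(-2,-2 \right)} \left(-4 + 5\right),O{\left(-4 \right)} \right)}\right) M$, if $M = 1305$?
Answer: $1622115$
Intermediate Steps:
$w{\left(H,X \right)} = \frac{2 H}{1 + X}$
$\left(1237 + n{\left(w{\left(-2,-2 \right)} \left(-4 + 5\right),O{\left(-4 \right)} \right)}\right) M = \left(1237 + \left(2 \left(-2\right) \frac{1}{1 - 2} \left(-4 + 5\right) + 2\right)\right) 1305 = \left(1237 + \left(2 \left(-2\right) \frac{1}{-1} \cdot 1 + 2\right)\right) 1305 = \left(1237 + \left(2 \left(-2\right) \left(-1\right) 1 + 2\right)\right) 1305 = \left(1237 + \left(4 \cdot 1 + 2\right)\right) 1305 = \left(1237 + \left(4 + 2\right)\right) 1305 = \left(1237 + 6\right) 1305 = 1243 \cdot 1305 = 1622115$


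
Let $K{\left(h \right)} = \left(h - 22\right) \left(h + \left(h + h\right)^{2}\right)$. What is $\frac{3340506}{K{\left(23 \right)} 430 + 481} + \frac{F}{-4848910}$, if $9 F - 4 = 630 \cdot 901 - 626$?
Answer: $\frac{72629263428566}{20079964243845} \approx 3.617$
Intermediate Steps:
$F = \frac{567008}{9}$ ($F = \frac{4}{9} + \frac{630 \cdot 901 - 626}{9} = \frac{4}{9} + \frac{567630 - 626}{9} = \frac{4}{9} + \frac{1}{9} \cdot 567004 = \frac{4}{9} + \frac{567004}{9} = \frac{567008}{9} \approx 63001.0$)
$K{\left(h \right)} = \left(-22 + h\right) \left(h + 4 h^{2}\right)$ ($K{\left(h \right)} = \left(-22 + h\right) \left(h + \left(2 h\right)^{2}\right) = \left(-22 + h\right) \left(h + 4 h^{2}\right)$)
$\frac{3340506}{K{\left(23 \right)} 430 + 481} + \frac{F}{-4848910} = \frac{3340506}{23 \left(-22 - 2001 + 4 \cdot 23^{2}\right) 430 + 481} + \frac{567008}{9 \left(-4848910\right)} = \frac{3340506}{23 \left(-22 - 2001 + 4 \cdot 529\right) 430 + 481} + \frac{567008}{9} \left(- \frac{1}{4848910}\right) = \frac{3340506}{23 \left(-22 - 2001 + 2116\right) 430 + 481} - \frac{283504}{21820095} = \frac{3340506}{23 \cdot 93 \cdot 430 + 481} - \frac{283504}{21820095} = \frac{3340506}{2139 \cdot 430 + 481} - \frac{283504}{21820095} = \frac{3340506}{919770 + 481} - \frac{283504}{21820095} = \frac{3340506}{920251} - \frac{283504}{21820095} = \frac{72629263428566}{20079964243845}$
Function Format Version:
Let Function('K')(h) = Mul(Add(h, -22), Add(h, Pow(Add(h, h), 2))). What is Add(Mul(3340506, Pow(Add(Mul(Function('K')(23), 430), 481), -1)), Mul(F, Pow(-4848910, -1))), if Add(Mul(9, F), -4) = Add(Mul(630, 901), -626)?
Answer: Rational(72629263428566, 20079964243845) ≈ 3.6170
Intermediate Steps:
F = Rational(567008, 9) (F = Add(Rational(4, 9), Mul(Rational(1, 9), Add(Mul(630, 901), -626))) = Add(Rational(4, 9), Mul(Rational(1, 9), Add(567630, -626))) = Add(Rational(4, 9), Mul(Rational(1, 9), 567004)) = Add(Rational(4, 9), Rational(567004, 9)) = Rational(567008, 9) ≈ 63001.)
Function('K')(h) = Mul(Add(-22, h), Add(h, Mul(4, Pow(h, 2)))) (Function('K')(h) = Mul(Add(-22, h), Add(h, Pow(Mul(2, h), 2))) = Mul(Add(-22, h), Add(h, Mul(4, Pow(h, 2)))))
Add(Mul(3340506, Pow(Add(Mul(Function('K')(23), 430), 481), -1)), Mul(F, Pow(-4848910, -1))) = Add(Mul(3340506, Pow(Add(Mul(Mul(23, Add(-22, Mul(-87, 23), Mul(4, Pow(23, 2)))), 430), 481), -1)), Mul(Rational(567008, 9), Pow(-4848910, -1))) = Add(Mul(3340506, Pow(Add(Mul(Mul(23, Add(-22, -2001, Mul(4, 529))), 430), 481), -1)), Mul(Rational(567008, 9), Rational(-1, 4848910))) = Add(Mul(3340506, Pow(Add(Mul(Mul(23, Add(-22, -2001, 2116)), 430), 481), -1)), Rational(-283504, 21820095)) = Add(Mul(3340506, Pow(Add(Mul(Mul(23, 93), 430), 481), -1)), Rational(-283504, 21820095)) = Add(Mul(3340506, Pow(Add(Mul(2139, 430), 481), -1)), Rational(-283504, 21820095)) = Add(Mul(3340506, Pow(Add(919770, 481), -1)), Rational(-283504, 21820095)) = Add(Mul(3340506, Pow(920251, -1)), Rational(-283504, 21820095)) = Add(Mul(3340506, Rational(1, 920251)), Rational(-283504, 21820095)) = Add(Rational(3340506, 920251), Rational(-283504, 21820095)) = Rational(72629263428566, 20079964243845)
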